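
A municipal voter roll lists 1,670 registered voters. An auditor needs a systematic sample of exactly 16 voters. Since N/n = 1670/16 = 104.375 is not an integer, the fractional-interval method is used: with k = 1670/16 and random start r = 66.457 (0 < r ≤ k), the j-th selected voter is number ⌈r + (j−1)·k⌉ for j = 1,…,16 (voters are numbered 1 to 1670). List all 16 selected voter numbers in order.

67, 171, 276, 380, 484, 589, 693, 798, 902, 1006, 1111, 1215, 1319, 1424, 1528, 1633

j=1: r + 0k = 66.457 → ⌈·⌉ = 67
j=2: r + 1k = 170.832 → ⌈·⌉ = 171
j=3: r + 2k = 275.207 → ⌈·⌉ = 276
j=4: r + 3k = 379.582 → ⌈·⌉ = 380
j=5: r + 4k = 483.957 → ⌈·⌉ = 484
j=6: r + 5k = 588.332 → ⌈·⌉ = 589
j=7: r + 6k = 692.707 → ⌈·⌉ = 693
j=8: r + 7k = 797.082 → ⌈·⌉ = 798
j=9: r + 8k = 901.457 → ⌈·⌉ = 902
j=10: r + 9k = 1005.832 → ⌈·⌉ = 1006
j=11: r + 10k = 1110.207 → ⌈·⌉ = 1111
j=12: r + 11k = 1214.582 → ⌈·⌉ = 1215
j=13: r + 12k = 1318.957 → ⌈·⌉ = 1319
j=14: r + 13k = 1423.332 → ⌈·⌉ = 1424
j=15: r + 14k = 1527.707 → ⌈·⌉ = 1528
j=16: r + 15k = 1632.082 → ⌈·⌉ = 1633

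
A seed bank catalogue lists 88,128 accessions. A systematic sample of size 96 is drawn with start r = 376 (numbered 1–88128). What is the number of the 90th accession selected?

k = 88128/96 = 918
90th selection = r + (90−1)·k = 376 + 89×918 = 376 + 81702 = 82078

82078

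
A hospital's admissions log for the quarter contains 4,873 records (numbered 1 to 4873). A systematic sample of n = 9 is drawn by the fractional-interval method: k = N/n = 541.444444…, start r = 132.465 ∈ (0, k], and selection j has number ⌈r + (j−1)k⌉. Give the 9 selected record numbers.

133, 674, 1216, 1757, 2299, 2840, 3382, 3923, 4465

j=1: r + 0k = 132.465 → ⌈·⌉ = 133
j=2: r + 1k = 673.909444… → ⌈·⌉ = 674
j=3: r + 2k = 1215.353888… → ⌈·⌉ = 1216
j=4: r + 3k = 1756.798333… → ⌈·⌉ = 1757
j=5: r + 4k = 2298.242777… → ⌈·⌉ = 2299
j=6: r + 5k = 2839.687222… → ⌈·⌉ = 2840
j=7: r + 6k = 3381.131666… → ⌈·⌉ = 3382
j=8: r + 7k = 3922.576111… → ⌈·⌉ = 3923
j=9: r + 8k = 4464.020555… → ⌈·⌉ = 4465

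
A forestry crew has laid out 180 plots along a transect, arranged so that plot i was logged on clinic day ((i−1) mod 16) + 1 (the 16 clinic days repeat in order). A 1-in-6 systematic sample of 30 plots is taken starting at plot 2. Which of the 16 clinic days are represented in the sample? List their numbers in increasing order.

2, 4, 6, 8, 10, 12, 14, 16

Consecutive selections differ by k = 6, so their clinic day numbers differ by 6 mod 16 = 6.
gcd(6, 16) = 2, so the sample visits 16/2 = 8 distinct residues mod 16.
Start 2 is clinic day 2; the clinic days hit are 2, 4, 6, 8, 10, 12, 14, 16.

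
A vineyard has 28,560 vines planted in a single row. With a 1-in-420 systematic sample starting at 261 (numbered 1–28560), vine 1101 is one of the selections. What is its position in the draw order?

3

k = 420
position = (1101 − 261)/420 + 1 = 840/420 + 1 = 2 + 1 = 3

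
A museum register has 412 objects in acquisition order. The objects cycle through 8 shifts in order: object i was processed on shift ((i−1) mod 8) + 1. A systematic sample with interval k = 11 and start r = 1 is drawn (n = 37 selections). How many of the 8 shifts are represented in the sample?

8

Consecutive selections differ by k = 11, so their shift numbers differ by 11 mod 8 = 3.
gcd(11, 8) = 1, so the sample visits 8/1 = 8 distinct residues mod 8.
Start 1 is shift 1; the shifts hit are 1, 2, 3, 4, 5, 6, 7, 8.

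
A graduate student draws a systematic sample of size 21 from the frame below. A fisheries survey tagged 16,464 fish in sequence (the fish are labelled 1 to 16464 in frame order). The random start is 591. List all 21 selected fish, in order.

k = N/n = 16464/21 = 784
fish 1: 591
fish 2: 591 + 784 = 1375
fish 3: 1375 + 784 = 2159
fish 4: 2159 + 784 = 2943
fish 5: 2943 + 784 = 3727
fish 6: 3727 + 784 = 4511
fish 7: 4511 + 784 = 5295
fish 8: 5295 + 784 = 6079
fish 9: 6079 + 784 = 6863
fish 10: 6863 + 784 = 7647
fish 11: 7647 + 784 = 8431
fish 12: 8431 + 784 = 9215
fish 13: 9215 + 784 = 9999
fish 14: 9999 + 784 = 10783
fish 15: 10783 + 784 = 11567
fish 16: 11567 + 784 = 12351
fish 17: 12351 + 784 = 13135
fish 18: 13135 + 784 = 13919
fish 19: 13919 + 784 = 14703
fish 20: 14703 + 784 = 15487
fish 21: 15487 + 784 = 16271

591, 1375, 2159, 2943, 3727, 4511, 5295, 6079, 6863, 7647, 8431, 9215, 9999, 10783, 11567, 12351, 13135, 13919, 14703, 15487, 16271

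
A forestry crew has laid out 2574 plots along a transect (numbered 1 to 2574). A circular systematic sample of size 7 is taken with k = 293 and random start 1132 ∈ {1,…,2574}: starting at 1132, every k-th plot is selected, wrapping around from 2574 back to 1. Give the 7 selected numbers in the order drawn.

Selection 1: 1132
Selection 2: 1132 + 293 = 1425
Selection 3: 1425 + 293 = 1718
Selection 4: 1718 + 293 = 2011
Selection 5: 2011 + 293 = 2304
Selection 6: 2304 + 293 = 2597 → 2597 − 2574 = 23
Selection 7: 23 + 293 = 316

1132, 1425, 1718, 2011, 2304, 23, 316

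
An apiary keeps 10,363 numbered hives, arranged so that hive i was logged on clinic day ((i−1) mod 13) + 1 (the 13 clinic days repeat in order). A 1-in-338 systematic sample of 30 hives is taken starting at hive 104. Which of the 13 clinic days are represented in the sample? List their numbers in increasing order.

Consecutive selections differ by k = 338, so their clinic day numbers differ by 338 mod 13 = 0.
gcd(338, 13) = 13, so the sample visits 13/13 = 1 distinct residues mod 13.
Start 104 is clinic day 13; the clinic days hit are 13.

13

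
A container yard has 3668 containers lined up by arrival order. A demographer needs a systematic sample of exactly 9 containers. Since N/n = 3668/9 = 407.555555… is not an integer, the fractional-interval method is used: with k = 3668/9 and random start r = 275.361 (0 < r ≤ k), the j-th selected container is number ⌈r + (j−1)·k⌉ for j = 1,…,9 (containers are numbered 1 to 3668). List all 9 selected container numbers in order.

276, 683, 1091, 1499, 1906, 2314, 2721, 3129, 3536

j=1: r + 0k = 275.361 → ⌈·⌉ = 276
j=2: r + 1k = 682.916555… → ⌈·⌉ = 683
j=3: r + 2k = 1090.472111… → ⌈·⌉ = 1091
j=4: r + 3k = 1498.027666… → ⌈·⌉ = 1499
j=5: r + 4k = 1905.583222… → ⌈·⌉ = 1906
j=6: r + 5k = 2313.138777… → ⌈·⌉ = 2314
j=7: r + 6k = 2720.694333… → ⌈·⌉ = 2721
j=8: r + 7k = 3128.249888… → ⌈·⌉ = 3129
j=9: r + 8k = 3535.805444… → ⌈·⌉ = 3536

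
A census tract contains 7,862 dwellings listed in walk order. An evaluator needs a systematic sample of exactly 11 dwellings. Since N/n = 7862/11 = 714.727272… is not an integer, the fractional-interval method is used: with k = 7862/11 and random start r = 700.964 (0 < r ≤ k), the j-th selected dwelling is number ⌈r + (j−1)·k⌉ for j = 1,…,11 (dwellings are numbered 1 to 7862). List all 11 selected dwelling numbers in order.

701, 1416, 2131, 2846, 3560, 4275, 4990, 5705, 6419, 7134, 7849

j=1: r + 0k = 700.964 → ⌈·⌉ = 701
j=2: r + 1k = 1415.691272… → ⌈·⌉ = 1416
j=3: r + 2k = 2130.418545… → ⌈·⌉ = 2131
j=4: r + 3k = 2845.145818… → ⌈·⌉ = 2846
j=5: r + 4k = 3559.873090… → ⌈·⌉ = 3560
j=6: r + 5k = 4274.600363… → ⌈·⌉ = 4275
j=7: r + 6k = 4989.327636… → ⌈·⌉ = 4990
j=8: r + 7k = 5704.054909… → ⌈·⌉ = 5705
j=9: r + 8k = 6418.782181… → ⌈·⌉ = 6419
j=10: r + 9k = 7133.509454… → ⌈·⌉ = 7134
j=11: r + 10k = 7848.236727… → ⌈·⌉ = 7849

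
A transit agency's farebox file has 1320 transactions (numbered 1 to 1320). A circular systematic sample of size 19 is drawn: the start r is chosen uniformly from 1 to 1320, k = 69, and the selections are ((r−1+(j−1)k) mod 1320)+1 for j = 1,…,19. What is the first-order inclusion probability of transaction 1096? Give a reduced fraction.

For each position j, as r ranges over 1…1320 the j-th selection hits every transaction exactly once, so transaction 1096 is selected for exactly 19 of the 1320 starts.
Inclusion probability = 19/1320.

19/1320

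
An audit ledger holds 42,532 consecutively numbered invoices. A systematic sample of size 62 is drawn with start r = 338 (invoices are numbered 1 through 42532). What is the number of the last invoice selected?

k = 42532/62 = 686
62nd selection = r + (62−1)·k = 338 + 61×686 = 338 + 41846 = 42184

42184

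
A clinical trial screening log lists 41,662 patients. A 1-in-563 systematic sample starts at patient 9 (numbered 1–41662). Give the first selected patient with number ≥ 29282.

29285

k = 563
Steps past start: ⌈(29282 − 9)/563⌉ = ⌈29273/563⌉ = 52
Selected patient: 9 + 52×563 = 29285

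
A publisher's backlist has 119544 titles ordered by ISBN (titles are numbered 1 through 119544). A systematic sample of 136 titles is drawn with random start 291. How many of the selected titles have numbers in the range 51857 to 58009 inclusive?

k = 119544/136 = 879
First selection ≥ 51857: 291 + ⌈(51857−291)/879⌉·879 = 291 + 59×879 = 52152
Last selection ≤ 58009: 291 + ⌊(58009−291)/879⌋·879 = 291 + 65×879 = 57426
Count = 65 − 59 + 1 = 7

7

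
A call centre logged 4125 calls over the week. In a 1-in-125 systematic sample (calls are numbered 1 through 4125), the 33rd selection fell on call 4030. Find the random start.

k = 125
r = 4030 − (33−1)×125 = 4030 − 4000 = 30

30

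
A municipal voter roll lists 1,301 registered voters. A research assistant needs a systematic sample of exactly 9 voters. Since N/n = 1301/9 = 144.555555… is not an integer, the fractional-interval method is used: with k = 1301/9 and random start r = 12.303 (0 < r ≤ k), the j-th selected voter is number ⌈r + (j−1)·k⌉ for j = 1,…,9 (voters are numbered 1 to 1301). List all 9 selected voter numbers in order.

13, 157, 302, 446, 591, 736, 880, 1025, 1169

j=1: r + 0k = 12.303 → ⌈·⌉ = 13
j=2: r + 1k = 156.858555… → ⌈·⌉ = 157
j=3: r + 2k = 301.414111… → ⌈·⌉ = 302
j=4: r + 3k = 445.969666… → ⌈·⌉ = 446
j=5: r + 4k = 590.525222… → ⌈·⌉ = 591
j=6: r + 5k = 735.080777… → ⌈·⌉ = 736
j=7: r + 6k = 879.636333… → ⌈·⌉ = 880
j=8: r + 7k = 1024.191888… → ⌈·⌉ = 1025
j=9: r + 8k = 1168.747444… → ⌈·⌉ = 1169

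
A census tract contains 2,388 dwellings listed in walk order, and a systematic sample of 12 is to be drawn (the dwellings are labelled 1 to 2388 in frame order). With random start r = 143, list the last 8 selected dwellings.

k = N/n = 2388/12 = 199
5th selection = 143 + 4×199 = 939
6th: 939 + 199 = 1138
7th: 1138 + 199 = 1337
8th: 1337 + 199 = 1536
9th: 1536 + 199 = 1735
10th: 1735 + 199 = 1934
11th: 1934 + 199 = 2133
12th: 2133 + 199 = 2332

939, 1138, 1337, 1536, 1735, 1934, 2133, 2332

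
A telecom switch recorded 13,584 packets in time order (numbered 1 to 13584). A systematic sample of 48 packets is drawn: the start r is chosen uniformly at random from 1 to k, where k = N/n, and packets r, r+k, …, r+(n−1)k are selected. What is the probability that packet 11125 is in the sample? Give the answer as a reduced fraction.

1/283

k = 13584/48 = 283.
Packet 11125 is selected iff r ≡ 11125 (mod 283); exactly one such r in {1,…,283}.
Inclusion probability = 1/283.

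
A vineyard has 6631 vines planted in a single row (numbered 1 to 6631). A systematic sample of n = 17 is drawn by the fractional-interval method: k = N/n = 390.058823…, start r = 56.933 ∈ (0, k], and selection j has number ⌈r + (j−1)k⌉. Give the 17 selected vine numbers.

57, 447, 838, 1228, 1618, 2008, 2398, 2788, 3178, 3568, 3958, 4348, 4738, 5128, 5518, 5908, 6298

j=1: r + 0k = 56.933 → ⌈·⌉ = 57
j=2: r + 1k = 446.991823… → ⌈·⌉ = 447
j=3: r + 2k = 837.050647… → ⌈·⌉ = 838
j=4: r + 3k = 1227.109470… → ⌈·⌉ = 1228
j=5: r + 4k = 1617.168294… → ⌈·⌉ = 1618
j=6: r + 5k = 2007.227117… → ⌈·⌉ = 2008
j=7: r + 6k = 2397.285941… → ⌈·⌉ = 2398
j=8: r + 7k = 2787.344764… → ⌈·⌉ = 2788
j=9: r + 8k = 3177.403588… → ⌈·⌉ = 3178
j=10: r + 9k = 3567.462411… → ⌈·⌉ = 3568
j=11: r + 10k = 3957.521235… → ⌈·⌉ = 3958
j=12: r + 11k = 4347.580058… → ⌈·⌉ = 4348
j=13: r + 12k = 4737.638882… → ⌈·⌉ = 4738
j=14: r + 13k = 5127.697705… → ⌈·⌉ = 5128
j=15: r + 14k = 5517.756529… → ⌈·⌉ = 5518
j=16: r + 15k = 5907.815352… → ⌈·⌉ = 5908
j=17: r + 16k = 6297.874176… → ⌈·⌉ = 6298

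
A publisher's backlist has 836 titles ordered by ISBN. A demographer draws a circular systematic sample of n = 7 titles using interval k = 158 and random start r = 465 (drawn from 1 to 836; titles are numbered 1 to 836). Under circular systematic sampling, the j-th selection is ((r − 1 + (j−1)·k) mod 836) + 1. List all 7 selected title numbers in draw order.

465, 623, 781, 103, 261, 419, 577

Selection 1: 465
Selection 2: 465 + 158 = 623
Selection 3: 623 + 158 = 781
Selection 4: 781 + 158 = 939 → 939 − 836 = 103
Selection 5: 103 + 158 = 261
Selection 6: 261 + 158 = 419
Selection 7: 419 + 158 = 577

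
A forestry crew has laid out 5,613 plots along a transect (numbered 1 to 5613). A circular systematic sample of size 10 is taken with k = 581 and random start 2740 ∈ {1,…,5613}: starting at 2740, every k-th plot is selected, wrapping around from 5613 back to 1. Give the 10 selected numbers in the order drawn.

2740, 3321, 3902, 4483, 5064, 32, 613, 1194, 1775, 2356

Selection 1: 2740
Selection 2: 2740 + 581 = 3321
Selection 3: 3321 + 581 = 3902
Selection 4: 3902 + 581 = 4483
Selection 5: 4483 + 581 = 5064
Selection 6: 5064 + 581 = 5645 → 5645 − 5613 = 32
Selection 7: 32 + 581 = 613
Selection 8: 613 + 581 = 1194
Selection 9: 1194 + 581 = 1775
Selection 10: 1775 + 581 = 2356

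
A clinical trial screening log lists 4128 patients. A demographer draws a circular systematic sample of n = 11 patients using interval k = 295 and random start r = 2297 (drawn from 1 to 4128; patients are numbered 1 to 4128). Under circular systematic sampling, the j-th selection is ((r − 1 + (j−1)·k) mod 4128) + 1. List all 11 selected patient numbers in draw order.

2297, 2592, 2887, 3182, 3477, 3772, 4067, 234, 529, 824, 1119

Selection 1: 2297
Selection 2: 2297 + 295 = 2592
Selection 3: 2592 + 295 = 2887
Selection 4: 2887 + 295 = 3182
Selection 5: 3182 + 295 = 3477
Selection 6: 3477 + 295 = 3772
Selection 7: 3772 + 295 = 4067
Selection 8: 4067 + 295 = 4362 → 4362 − 4128 = 234
Selection 9: 234 + 295 = 529
Selection 10: 529 + 295 = 824
Selection 11: 824 + 295 = 1119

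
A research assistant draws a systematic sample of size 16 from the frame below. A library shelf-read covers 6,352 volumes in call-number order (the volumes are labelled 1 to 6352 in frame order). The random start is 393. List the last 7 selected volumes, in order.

k = N/n = 6352/16 = 397
10th selection = 393 + 9×397 = 3966
11th: 3966 + 397 = 4363
12th: 4363 + 397 = 4760
13th: 4760 + 397 = 5157
14th: 5157 + 397 = 5554
15th: 5554 + 397 = 5951
16th: 5951 + 397 = 6348

3966, 4363, 4760, 5157, 5554, 5951, 6348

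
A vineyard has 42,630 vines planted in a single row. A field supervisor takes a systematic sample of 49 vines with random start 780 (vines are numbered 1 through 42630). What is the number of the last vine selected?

42540

k = 42630/49 = 870
49th selection = r + (49−1)·k = 780 + 48×870 = 780 + 41760 = 42540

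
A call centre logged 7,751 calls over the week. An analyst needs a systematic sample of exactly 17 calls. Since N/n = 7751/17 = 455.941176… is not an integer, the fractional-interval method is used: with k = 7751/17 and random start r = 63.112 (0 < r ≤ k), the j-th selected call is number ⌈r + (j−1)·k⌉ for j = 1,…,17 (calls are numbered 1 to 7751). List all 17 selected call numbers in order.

j=1: r + 0k = 63.112 → ⌈·⌉ = 64
j=2: r + 1k = 519.053176… → ⌈·⌉ = 520
j=3: r + 2k = 974.994352… → ⌈·⌉ = 975
j=4: r + 3k = 1430.935529… → ⌈·⌉ = 1431
j=5: r + 4k = 1886.876705… → ⌈·⌉ = 1887
j=6: r + 5k = 2342.817882… → ⌈·⌉ = 2343
j=7: r + 6k = 2798.759058… → ⌈·⌉ = 2799
j=8: r + 7k = 3254.700235… → ⌈·⌉ = 3255
j=9: r + 8k = 3710.641411… → ⌈·⌉ = 3711
j=10: r + 9k = 4166.582588… → ⌈·⌉ = 4167
j=11: r + 10k = 4622.523764… → ⌈·⌉ = 4623
j=12: r + 11k = 5078.464941… → ⌈·⌉ = 5079
j=13: r + 12k = 5534.406117… → ⌈·⌉ = 5535
j=14: r + 13k = 5990.347294… → ⌈·⌉ = 5991
j=15: r + 14k = 6446.288470… → ⌈·⌉ = 6447
j=16: r + 15k = 6902.229647… → ⌈·⌉ = 6903
j=17: r + 16k = 7358.170823… → ⌈·⌉ = 7359

64, 520, 975, 1431, 1887, 2343, 2799, 3255, 3711, 4167, 4623, 5079, 5535, 5991, 6447, 6903, 7359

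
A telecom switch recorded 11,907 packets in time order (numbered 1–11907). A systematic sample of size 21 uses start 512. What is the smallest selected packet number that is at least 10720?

11285

k = 11907/21 = 567
Steps past start: ⌈(10720 − 512)/567⌉ = ⌈10208/567⌉ = 19
Selected packet: 512 + 19×567 = 11285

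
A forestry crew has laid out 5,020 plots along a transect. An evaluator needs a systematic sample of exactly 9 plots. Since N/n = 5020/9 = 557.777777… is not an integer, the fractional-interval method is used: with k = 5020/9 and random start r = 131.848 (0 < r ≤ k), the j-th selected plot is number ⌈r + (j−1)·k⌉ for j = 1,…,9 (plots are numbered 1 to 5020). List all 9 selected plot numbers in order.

j=1: r + 0k = 131.848 → ⌈·⌉ = 132
j=2: r + 1k = 689.625777… → ⌈·⌉ = 690
j=3: r + 2k = 1247.403555… → ⌈·⌉ = 1248
j=4: r + 3k = 1805.181333… → ⌈·⌉ = 1806
j=5: r + 4k = 2362.959111… → ⌈·⌉ = 2363
j=6: r + 5k = 2920.736888… → ⌈·⌉ = 2921
j=7: r + 6k = 3478.514666… → ⌈·⌉ = 3479
j=8: r + 7k = 4036.292444… → ⌈·⌉ = 4037
j=9: r + 8k = 4594.070222… → ⌈·⌉ = 4595

132, 690, 1248, 1806, 2363, 2921, 3479, 4037, 4595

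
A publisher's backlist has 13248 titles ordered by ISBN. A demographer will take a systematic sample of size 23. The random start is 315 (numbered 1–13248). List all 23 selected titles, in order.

315, 891, 1467, 2043, 2619, 3195, 3771, 4347, 4923, 5499, 6075, 6651, 7227, 7803, 8379, 8955, 9531, 10107, 10683, 11259, 11835, 12411, 12987

k = N/n = 13248/23 = 576
title 1: 315
title 2: 315 + 576 = 891
title 3: 891 + 576 = 1467
title 4: 1467 + 576 = 2043
title 5: 2043 + 576 = 2619
title 6: 2619 + 576 = 3195
title 7: 3195 + 576 = 3771
title 8: 3771 + 576 = 4347
title 9: 4347 + 576 = 4923
title 10: 4923 + 576 = 5499
title 11: 5499 + 576 = 6075
title 12: 6075 + 576 = 6651
title 13: 6651 + 576 = 7227
title 14: 7227 + 576 = 7803
title 15: 7803 + 576 = 8379
title 16: 8379 + 576 = 8955
title 17: 8955 + 576 = 9531
title 18: 9531 + 576 = 10107
title 19: 10107 + 576 = 10683
title 20: 10683 + 576 = 11259
title 21: 11259 + 576 = 11835
title 22: 11835 + 576 = 12411
title 23: 12411 + 576 = 12987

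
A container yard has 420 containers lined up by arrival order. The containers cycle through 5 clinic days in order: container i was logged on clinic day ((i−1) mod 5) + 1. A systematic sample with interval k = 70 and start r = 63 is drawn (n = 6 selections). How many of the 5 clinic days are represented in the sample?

Consecutive selections differ by k = 70, so their clinic day numbers differ by 70 mod 5 = 0.
gcd(70, 5) = 5, so the sample visits 5/5 = 1 distinct residues mod 5.
Start 63 is clinic day 3; the clinic days hit are 3.

1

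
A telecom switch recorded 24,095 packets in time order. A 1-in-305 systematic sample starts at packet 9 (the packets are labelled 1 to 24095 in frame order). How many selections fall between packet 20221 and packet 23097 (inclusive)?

9

k = 305
First selection ≥ 20221: 9 + ⌈(20221−9)/305⌉·305 = 9 + 67×305 = 20444
Last selection ≤ 23097: 9 + ⌊(23097−9)/305⌋·305 = 9 + 75×305 = 22884
Count = 75 − 67 + 1 = 9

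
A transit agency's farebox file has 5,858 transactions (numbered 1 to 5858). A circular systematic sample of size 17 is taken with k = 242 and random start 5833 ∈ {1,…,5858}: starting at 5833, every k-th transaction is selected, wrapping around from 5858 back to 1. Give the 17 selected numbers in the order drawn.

Selection 1: 5833
Selection 2: 5833 + 242 = 6075 → 6075 − 5858 = 217
Selection 3: 217 + 242 = 459
Selection 4: 459 + 242 = 701
Selection 5: 701 + 242 = 943
Selection 6: 943 + 242 = 1185
Selection 7: 1185 + 242 = 1427
Selection 8: 1427 + 242 = 1669
Selection 9: 1669 + 242 = 1911
Selection 10: 1911 + 242 = 2153
Selection 11: 2153 + 242 = 2395
Selection 12: 2395 + 242 = 2637
Selection 13: 2637 + 242 = 2879
Selection 14: 2879 + 242 = 3121
Selection 15: 3121 + 242 = 3363
Selection 16: 3363 + 242 = 3605
Selection 17: 3605 + 242 = 3847

5833, 217, 459, 701, 943, 1185, 1427, 1669, 1911, 2153, 2395, 2637, 2879, 3121, 3363, 3605, 3847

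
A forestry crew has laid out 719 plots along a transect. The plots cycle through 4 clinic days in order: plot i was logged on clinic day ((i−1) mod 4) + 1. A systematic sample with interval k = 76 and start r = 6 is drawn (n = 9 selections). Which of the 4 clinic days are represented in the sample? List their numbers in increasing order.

2

Consecutive selections differ by k = 76, so their clinic day numbers differ by 76 mod 4 = 0.
gcd(76, 4) = 4, so the sample visits 4/4 = 1 distinct residues mod 4.
Start 6 is clinic day 2; the clinic days hit are 2.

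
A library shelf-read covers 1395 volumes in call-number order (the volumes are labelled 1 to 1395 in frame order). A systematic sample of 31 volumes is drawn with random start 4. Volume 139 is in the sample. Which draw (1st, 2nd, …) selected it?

4

k = 1395/31 = 45
position = (139 − 4)/45 + 1 = 135/45 + 1 = 3 + 1 = 4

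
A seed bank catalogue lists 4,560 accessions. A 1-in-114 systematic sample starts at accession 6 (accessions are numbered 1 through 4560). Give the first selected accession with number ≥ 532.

576

k = 114
Steps past start: ⌈(532 − 6)/114⌉ = ⌈526/114⌉ = 5
Selected accession: 6 + 5×114 = 576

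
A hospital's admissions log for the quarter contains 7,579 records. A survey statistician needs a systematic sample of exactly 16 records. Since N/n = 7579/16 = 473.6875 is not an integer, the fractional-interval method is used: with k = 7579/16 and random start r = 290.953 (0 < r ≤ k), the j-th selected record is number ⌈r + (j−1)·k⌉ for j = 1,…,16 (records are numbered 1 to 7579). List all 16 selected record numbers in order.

j=1: r + 0k = 290.953 → ⌈·⌉ = 291
j=2: r + 1k = 764.6405 → ⌈·⌉ = 765
j=3: r + 2k = 1238.328 → ⌈·⌉ = 1239
j=4: r + 3k = 1712.0155 → ⌈·⌉ = 1713
j=5: r + 4k = 2185.703 → ⌈·⌉ = 2186
j=6: r + 5k = 2659.3905 → ⌈·⌉ = 2660
j=7: r + 6k = 3133.078 → ⌈·⌉ = 3134
j=8: r + 7k = 3606.7655 → ⌈·⌉ = 3607
j=9: r + 8k = 4080.453 → ⌈·⌉ = 4081
j=10: r + 9k = 4554.1405 → ⌈·⌉ = 4555
j=11: r + 10k = 5027.828 → ⌈·⌉ = 5028
j=12: r + 11k = 5501.5155 → ⌈·⌉ = 5502
j=13: r + 12k = 5975.203 → ⌈·⌉ = 5976
j=14: r + 13k = 6448.8905 → ⌈·⌉ = 6449
j=15: r + 14k = 6922.578 → ⌈·⌉ = 6923
j=16: r + 15k = 7396.2655 → ⌈·⌉ = 7397

291, 765, 1239, 1713, 2186, 2660, 3134, 3607, 4081, 4555, 5028, 5502, 5976, 6449, 6923, 7397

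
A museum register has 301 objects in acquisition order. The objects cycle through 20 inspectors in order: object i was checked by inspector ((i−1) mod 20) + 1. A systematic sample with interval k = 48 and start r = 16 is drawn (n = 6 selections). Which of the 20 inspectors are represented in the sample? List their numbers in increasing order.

Consecutive selections differ by k = 48, so their inspector numbers differ by 48 mod 20 = 8.
gcd(48, 20) = 4, so the sample visits 20/4 = 5 distinct residues mod 20.
Start 16 is inspector 16; the inspectors hit are 4, 8, 12, 16, 20.

4, 8, 12, 16, 20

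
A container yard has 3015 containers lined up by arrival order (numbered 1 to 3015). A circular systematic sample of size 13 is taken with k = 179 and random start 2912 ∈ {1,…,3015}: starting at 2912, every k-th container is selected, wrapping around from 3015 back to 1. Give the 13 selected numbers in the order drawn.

Selection 1: 2912
Selection 2: 2912 + 179 = 3091 → 3091 − 3015 = 76
Selection 3: 76 + 179 = 255
Selection 4: 255 + 179 = 434
Selection 5: 434 + 179 = 613
Selection 6: 613 + 179 = 792
Selection 7: 792 + 179 = 971
Selection 8: 971 + 179 = 1150
Selection 9: 1150 + 179 = 1329
Selection 10: 1329 + 179 = 1508
Selection 11: 1508 + 179 = 1687
Selection 12: 1687 + 179 = 1866
Selection 13: 1866 + 179 = 2045

2912, 76, 255, 434, 613, 792, 971, 1150, 1329, 1508, 1687, 1866, 2045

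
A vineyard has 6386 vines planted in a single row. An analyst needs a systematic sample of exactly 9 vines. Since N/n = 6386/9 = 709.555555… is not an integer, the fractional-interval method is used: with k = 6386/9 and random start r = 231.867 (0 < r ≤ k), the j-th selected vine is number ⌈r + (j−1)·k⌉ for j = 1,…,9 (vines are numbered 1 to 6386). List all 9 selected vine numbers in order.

232, 942, 1651, 2361, 3071, 3780, 4490, 5199, 5909

j=1: r + 0k = 231.867 → ⌈·⌉ = 232
j=2: r + 1k = 941.422555… → ⌈·⌉ = 942
j=3: r + 2k = 1650.978111… → ⌈·⌉ = 1651
j=4: r + 3k = 2360.533666… → ⌈·⌉ = 2361
j=5: r + 4k = 3070.089222… → ⌈·⌉ = 3071
j=6: r + 5k = 3779.644777… → ⌈·⌉ = 3780
j=7: r + 6k = 4489.200333… → ⌈·⌉ = 4490
j=8: r + 7k = 5198.755888… → ⌈·⌉ = 5199
j=9: r + 8k = 5908.311444… → ⌈·⌉ = 5909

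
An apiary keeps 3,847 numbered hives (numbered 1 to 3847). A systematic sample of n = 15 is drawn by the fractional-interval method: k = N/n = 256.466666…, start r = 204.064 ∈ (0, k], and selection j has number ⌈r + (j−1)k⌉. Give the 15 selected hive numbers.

j=1: r + 0k = 204.064 → ⌈·⌉ = 205
j=2: r + 1k = 460.530666… → ⌈·⌉ = 461
j=3: r + 2k = 716.997333… → ⌈·⌉ = 717
j=4: r + 3k = 973.464 → ⌈·⌉ = 974
j=5: r + 4k = 1229.930666… → ⌈·⌉ = 1230
j=6: r + 5k = 1486.397333… → ⌈·⌉ = 1487
j=7: r + 6k = 1742.864 → ⌈·⌉ = 1743
j=8: r + 7k = 1999.330666… → ⌈·⌉ = 2000
j=9: r + 8k = 2255.797333… → ⌈·⌉ = 2256
j=10: r + 9k = 2512.264 → ⌈·⌉ = 2513
j=11: r + 10k = 2768.730666… → ⌈·⌉ = 2769
j=12: r + 11k = 3025.197333… → ⌈·⌉ = 3026
j=13: r + 12k = 3281.664 → ⌈·⌉ = 3282
j=14: r + 13k = 3538.130666… → ⌈·⌉ = 3539
j=15: r + 14k = 3794.597333… → ⌈·⌉ = 3795

205, 461, 717, 974, 1230, 1487, 1743, 2000, 2256, 2513, 2769, 3026, 3282, 3539, 3795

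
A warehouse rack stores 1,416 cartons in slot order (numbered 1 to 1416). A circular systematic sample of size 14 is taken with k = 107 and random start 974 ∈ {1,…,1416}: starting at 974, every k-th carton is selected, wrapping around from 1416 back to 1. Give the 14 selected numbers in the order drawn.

974, 1081, 1188, 1295, 1402, 93, 200, 307, 414, 521, 628, 735, 842, 949

Selection 1: 974
Selection 2: 974 + 107 = 1081
Selection 3: 1081 + 107 = 1188
Selection 4: 1188 + 107 = 1295
Selection 5: 1295 + 107 = 1402
Selection 6: 1402 + 107 = 1509 → 1509 − 1416 = 93
Selection 7: 93 + 107 = 200
Selection 8: 200 + 107 = 307
Selection 9: 307 + 107 = 414
Selection 10: 414 + 107 = 521
Selection 11: 521 + 107 = 628
Selection 12: 628 + 107 = 735
Selection 13: 735 + 107 = 842
Selection 14: 842 + 107 = 949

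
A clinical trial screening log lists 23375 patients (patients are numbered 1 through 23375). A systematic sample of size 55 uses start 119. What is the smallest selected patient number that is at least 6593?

k = 23375/55 = 425
Steps past start: ⌈(6593 − 119)/425⌉ = ⌈6474/425⌉ = 16
Selected patient: 119 + 16×425 = 6919

6919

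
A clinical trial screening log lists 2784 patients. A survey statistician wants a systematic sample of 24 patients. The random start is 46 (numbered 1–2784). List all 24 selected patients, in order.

46, 162, 278, 394, 510, 626, 742, 858, 974, 1090, 1206, 1322, 1438, 1554, 1670, 1786, 1902, 2018, 2134, 2250, 2366, 2482, 2598, 2714

k = N/n = 2784/24 = 116
patient 1: 46
patient 2: 46 + 116 = 162
patient 3: 162 + 116 = 278
patient 4: 278 + 116 = 394
patient 5: 394 + 116 = 510
patient 6: 510 + 116 = 626
patient 7: 626 + 116 = 742
patient 8: 742 + 116 = 858
patient 9: 858 + 116 = 974
patient 10: 974 + 116 = 1090
patient 11: 1090 + 116 = 1206
patient 12: 1206 + 116 = 1322
patient 13: 1322 + 116 = 1438
patient 14: 1438 + 116 = 1554
patient 15: 1554 + 116 = 1670
patient 16: 1670 + 116 = 1786
patient 17: 1786 + 116 = 1902
patient 18: 1902 + 116 = 2018
patient 19: 2018 + 116 = 2134
patient 20: 2134 + 116 = 2250
patient 21: 2250 + 116 = 2366
patient 22: 2366 + 116 = 2482
patient 23: 2482 + 116 = 2598
patient 24: 2598 + 116 = 2714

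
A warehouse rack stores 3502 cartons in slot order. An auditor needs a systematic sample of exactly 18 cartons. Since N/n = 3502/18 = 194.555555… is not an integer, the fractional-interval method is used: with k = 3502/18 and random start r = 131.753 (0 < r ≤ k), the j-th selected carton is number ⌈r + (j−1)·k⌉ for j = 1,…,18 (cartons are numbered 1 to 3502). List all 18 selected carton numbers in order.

j=1: r + 0k = 131.753 → ⌈·⌉ = 132
j=2: r + 1k = 326.308555… → ⌈·⌉ = 327
j=3: r + 2k = 520.864111… → ⌈·⌉ = 521
j=4: r + 3k = 715.419666… → ⌈·⌉ = 716
j=5: r + 4k = 909.975222… → ⌈·⌉ = 910
j=6: r + 5k = 1104.530777… → ⌈·⌉ = 1105
j=7: r + 6k = 1299.086333… → ⌈·⌉ = 1300
j=8: r + 7k = 1493.641888… → ⌈·⌉ = 1494
j=9: r + 8k = 1688.197444… → ⌈·⌉ = 1689
j=10: r + 9k = 1882.753 → ⌈·⌉ = 1883
j=11: r + 10k = 2077.308555… → ⌈·⌉ = 2078
j=12: r + 11k = 2271.864111… → ⌈·⌉ = 2272
j=13: r + 12k = 2466.419666… → ⌈·⌉ = 2467
j=14: r + 13k = 2660.975222… → ⌈·⌉ = 2661
j=15: r + 14k = 2855.530777… → ⌈·⌉ = 2856
j=16: r + 15k = 3050.086333… → ⌈·⌉ = 3051
j=17: r + 16k = 3244.641888… → ⌈·⌉ = 3245
j=18: r + 17k = 3439.197444… → ⌈·⌉ = 3440

132, 327, 521, 716, 910, 1105, 1300, 1494, 1689, 1883, 2078, 2272, 2467, 2661, 2856, 3051, 3245, 3440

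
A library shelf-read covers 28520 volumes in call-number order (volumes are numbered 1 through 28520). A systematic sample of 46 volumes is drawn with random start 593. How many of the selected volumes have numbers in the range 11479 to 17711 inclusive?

10

k = 28520/46 = 620
First selection ≥ 11479: 593 + ⌈(11479−593)/620⌉·620 = 593 + 18×620 = 11753
Last selection ≤ 17711: 593 + ⌊(17711−593)/620⌋·620 = 593 + 27×620 = 17333
Count = 27 − 18 + 1 = 10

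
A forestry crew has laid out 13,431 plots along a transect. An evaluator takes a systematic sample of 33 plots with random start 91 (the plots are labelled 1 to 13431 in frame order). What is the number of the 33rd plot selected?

k = 13431/33 = 407
33rd selection = r + (33−1)·k = 91 + 32×407 = 91 + 13024 = 13115

13115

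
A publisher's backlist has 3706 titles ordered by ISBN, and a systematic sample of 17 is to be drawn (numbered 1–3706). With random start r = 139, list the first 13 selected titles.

139, 357, 575, 793, 1011, 1229, 1447, 1665, 1883, 2101, 2319, 2537, 2755

k = N/n = 3706/17 = 218
title 1: 139
title 2: 139 + 218 = 357
title 3: 357 + 218 = 575
title 4: 575 + 218 = 793
title 5: 793 + 218 = 1011
title 6: 1011 + 218 = 1229
title 7: 1229 + 218 = 1447
title 8: 1447 + 218 = 1665
title 9: 1665 + 218 = 1883
title 10: 1883 + 218 = 2101
title 11: 2101 + 218 = 2319
title 12: 2319 + 218 = 2537
title 13: 2537 + 218 = 2755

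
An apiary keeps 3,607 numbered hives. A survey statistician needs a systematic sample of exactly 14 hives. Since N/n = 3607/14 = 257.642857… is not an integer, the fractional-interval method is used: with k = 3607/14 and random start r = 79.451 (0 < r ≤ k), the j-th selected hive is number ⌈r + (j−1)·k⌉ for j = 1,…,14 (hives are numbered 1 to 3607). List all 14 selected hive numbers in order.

80, 338, 595, 853, 1111, 1368, 1626, 1883, 2141, 2399, 2656, 2914, 3172, 3429

j=1: r + 0k = 79.451 → ⌈·⌉ = 80
j=2: r + 1k = 337.093857… → ⌈·⌉ = 338
j=3: r + 2k = 594.736714… → ⌈·⌉ = 595
j=4: r + 3k = 852.379571… → ⌈·⌉ = 853
j=5: r + 4k = 1110.022428… → ⌈·⌉ = 1111
j=6: r + 5k = 1367.665285… → ⌈·⌉ = 1368
j=7: r + 6k = 1625.308142… → ⌈·⌉ = 1626
j=8: r + 7k = 1882.951 → ⌈·⌉ = 1883
j=9: r + 8k = 2140.593857… → ⌈·⌉ = 2141
j=10: r + 9k = 2398.236714… → ⌈·⌉ = 2399
j=11: r + 10k = 2655.879571… → ⌈·⌉ = 2656
j=12: r + 11k = 2913.522428… → ⌈·⌉ = 2914
j=13: r + 12k = 3171.165285… → ⌈·⌉ = 3172
j=14: r + 13k = 3428.808142… → ⌈·⌉ = 3429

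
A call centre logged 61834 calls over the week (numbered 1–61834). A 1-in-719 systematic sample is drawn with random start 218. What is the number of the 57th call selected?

k = 719
57th selection = r + (57−1)·k = 218 + 56×719 = 218 + 40264 = 40482

40482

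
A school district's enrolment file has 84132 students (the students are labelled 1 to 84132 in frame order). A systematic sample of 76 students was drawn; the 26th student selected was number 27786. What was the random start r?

k = 84132/76 = 1107
r = 27786 − (26−1)×1107 = 27786 − 27675 = 111

111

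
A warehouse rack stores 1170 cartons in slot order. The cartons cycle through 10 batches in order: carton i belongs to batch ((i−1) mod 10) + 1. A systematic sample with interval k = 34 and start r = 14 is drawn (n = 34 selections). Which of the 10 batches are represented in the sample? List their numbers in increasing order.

Consecutive selections differ by k = 34, so their batch numbers differ by 34 mod 10 = 4.
gcd(34, 10) = 2, so the sample visits 10/2 = 5 distinct residues mod 10.
Start 14 is batch 4; the batches hit are 2, 4, 6, 8, 10.

2, 4, 6, 8, 10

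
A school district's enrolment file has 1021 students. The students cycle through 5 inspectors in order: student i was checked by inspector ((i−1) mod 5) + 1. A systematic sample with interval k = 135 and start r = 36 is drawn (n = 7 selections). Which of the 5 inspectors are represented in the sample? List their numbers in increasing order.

1

Consecutive selections differ by k = 135, so their inspector numbers differ by 135 mod 5 = 0.
gcd(135, 5) = 5, so the sample visits 5/5 = 1 distinct residues mod 5.
Start 36 is inspector 1; the inspectors hit are 1.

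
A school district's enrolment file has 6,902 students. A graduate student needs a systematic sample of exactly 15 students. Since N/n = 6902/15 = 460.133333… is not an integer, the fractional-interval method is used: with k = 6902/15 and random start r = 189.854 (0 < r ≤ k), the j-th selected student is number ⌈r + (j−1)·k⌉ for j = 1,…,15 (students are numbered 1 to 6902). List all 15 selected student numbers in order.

190, 650, 1111, 1571, 2031, 2491, 2951, 3411, 3871, 4332, 4792, 5252, 5712, 6172, 6632

j=1: r + 0k = 189.854 → ⌈·⌉ = 190
j=2: r + 1k = 649.987333… → ⌈·⌉ = 650
j=3: r + 2k = 1110.120666… → ⌈·⌉ = 1111
j=4: r + 3k = 1570.254 → ⌈·⌉ = 1571
j=5: r + 4k = 2030.387333… → ⌈·⌉ = 2031
j=6: r + 5k = 2490.520666… → ⌈·⌉ = 2491
j=7: r + 6k = 2950.654 → ⌈·⌉ = 2951
j=8: r + 7k = 3410.787333… → ⌈·⌉ = 3411
j=9: r + 8k = 3870.920666… → ⌈·⌉ = 3871
j=10: r + 9k = 4331.054 → ⌈·⌉ = 4332
j=11: r + 10k = 4791.187333… → ⌈·⌉ = 4792
j=12: r + 11k = 5251.320666… → ⌈·⌉ = 5252
j=13: r + 12k = 5711.454 → ⌈·⌉ = 5712
j=14: r + 13k = 6171.587333… → ⌈·⌉ = 6172
j=15: r + 14k = 6631.720666… → ⌈·⌉ = 6632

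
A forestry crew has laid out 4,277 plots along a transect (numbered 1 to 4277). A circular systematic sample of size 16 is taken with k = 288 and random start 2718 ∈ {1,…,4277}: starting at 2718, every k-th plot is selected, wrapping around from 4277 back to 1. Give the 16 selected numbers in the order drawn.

Selection 1: 2718
Selection 2: 2718 + 288 = 3006
Selection 3: 3006 + 288 = 3294
Selection 4: 3294 + 288 = 3582
Selection 5: 3582 + 288 = 3870
Selection 6: 3870 + 288 = 4158
Selection 7: 4158 + 288 = 4446 → 4446 − 4277 = 169
Selection 8: 169 + 288 = 457
Selection 9: 457 + 288 = 745
Selection 10: 745 + 288 = 1033
Selection 11: 1033 + 288 = 1321
Selection 12: 1321 + 288 = 1609
Selection 13: 1609 + 288 = 1897
Selection 14: 1897 + 288 = 2185
Selection 15: 2185 + 288 = 2473
Selection 16: 2473 + 288 = 2761

2718, 3006, 3294, 3582, 3870, 4158, 169, 457, 745, 1033, 1321, 1609, 1897, 2185, 2473, 2761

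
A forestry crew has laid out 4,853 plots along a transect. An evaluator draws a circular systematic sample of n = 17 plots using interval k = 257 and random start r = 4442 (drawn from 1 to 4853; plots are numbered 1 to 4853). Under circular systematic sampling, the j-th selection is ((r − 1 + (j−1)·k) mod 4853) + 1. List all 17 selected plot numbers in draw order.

Selection 1: 4442
Selection 2: 4442 + 257 = 4699
Selection 3: 4699 + 257 = 4956 → 4956 − 4853 = 103
Selection 4: 103 + 257 = 360
Selection 5: 360 + 257 = 617
Selection 6: 617 + 257 = 874
Selection 7: 874 + 257 = 1131
Selection 8: 1131 + 257 = 1388
Selection 9: 1388 + 257 = 1645
Selection 10: 1645 + 257 = 1902
Selection 11: 1902 + 257 = 2159
Selection 12: 2159 + 257 = 2416
Selection 13: 2416 + 257 = 2673
Selection 14: 2673 + 257 = 2930
Selection 15: 2930 + 257 = 3187
Selection 16: 3187 + 257 = 3444
Selection 17: 3444 + 257 = 3701

4442, 4699, 103, 360, 617, 874, 1131, 1388, 1645, 1902, 2159, 2416, 2673, 2930, 3187, 3444, 3701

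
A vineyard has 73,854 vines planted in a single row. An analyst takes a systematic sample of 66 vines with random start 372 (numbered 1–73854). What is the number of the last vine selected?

73107

k = 73854/66 = 1119
66th selection = r + (66−1)·k = 372 + 65×1119 = 372 + 72735 = 73107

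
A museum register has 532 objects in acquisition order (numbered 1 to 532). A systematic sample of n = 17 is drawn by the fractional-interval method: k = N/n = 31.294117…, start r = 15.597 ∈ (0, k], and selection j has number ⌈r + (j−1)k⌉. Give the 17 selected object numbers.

j=1: r + 0k = 15.597 → ⌈·⌉ = 16
j=2: r + 1k = 46.891117… → ⌈·⌉ = 47
j=3: r + 2k = 78.185235… → ⌈·⌉ = 79
j=4: r + 3k = 109.479352… → ⌈·⌉ = 110
j=5: r + 4k = 140.773470… → ⌈·⌉ = 141
j=6: r + 5k = 172.067588… → ⌈·⌉ = 173
j=7: r + 6k = 203.361705… → ⌈·⌉ = 204
j=8: r + 7k = 234.655823… → ⌈·⌉ = 235
j=9: r + 8k = 265.949941… → ⌈·⌉ = 266
j=10: r + 9k = 297.244058… → ⌈·⌉ = 298
j=11: r + 10k = 328.538176… → ⌈·⌉ = 329
j=12: r + 11k = 359.832294… → ⌈·⌉ = 360
j=13: r + 12k = 391.126411… → ⌈·⌉ = 392
j=14: r + 13k = 422.420529… → ⌈·⌉ = 423
j=15: r + 14k = 453.714647… → ⌈·⌉ = 454
j=16: r + 15k = 485.008764… → ⌈·⌉ = 486
j=17: r + 16k = 516.302882… → ⌈·⌉ = 517

16, 47, 79, 110, 141, 173, 204, 235, 266, 298, 329, 360, 392, 423, 454, 486, 517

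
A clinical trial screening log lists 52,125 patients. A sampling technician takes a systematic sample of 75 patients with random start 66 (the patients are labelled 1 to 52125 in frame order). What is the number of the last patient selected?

k = 52125/75 = 695
75th selection = r + (75−1)·k = 66 + 74×695 = 66 + 51430 = 51496

51496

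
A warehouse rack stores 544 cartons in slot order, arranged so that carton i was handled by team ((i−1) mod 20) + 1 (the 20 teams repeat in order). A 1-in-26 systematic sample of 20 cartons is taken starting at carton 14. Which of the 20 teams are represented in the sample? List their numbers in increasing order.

Consecutive selections differ by k = 26, so their team numbers differ by 26 mod 20 = 6.
gcd(26, 20) = 2, so the sample visits 20/2 = 10 distinct residues mod 20.
Start 14 is team 14; the teams hit are 2, 4, 6, 8, 10, 12, 14, 16, 18, 20.

2, 4, 6, 8, 10, 12, 14, 16, 18, 20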